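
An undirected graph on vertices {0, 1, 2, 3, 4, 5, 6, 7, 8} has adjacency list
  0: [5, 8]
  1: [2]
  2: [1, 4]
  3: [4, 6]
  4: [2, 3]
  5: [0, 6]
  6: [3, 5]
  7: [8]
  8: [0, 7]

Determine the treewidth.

A width-1 tree decomposition is:
Bags: B1 = {7, 8}  B2 = {0, 8}  B3 = {0, 5}  B4 = {5, 6}  B5 = {3, 6}  B6 = {3, 4}  B7 = {2, 4}  B8 = {1, 2}
Tree: B1–B2, B2–B3, B3–B4, B4–B5, B5–B6, B6–B7, B7–B8
The largest bag has 2 vertices, giving width 1; this decomposition certifies tw(G) ≤ 1. Any graph with an edge has treewidth ≥ 1, and G has the edge 7–8. Therefore the treewidth is 1.

1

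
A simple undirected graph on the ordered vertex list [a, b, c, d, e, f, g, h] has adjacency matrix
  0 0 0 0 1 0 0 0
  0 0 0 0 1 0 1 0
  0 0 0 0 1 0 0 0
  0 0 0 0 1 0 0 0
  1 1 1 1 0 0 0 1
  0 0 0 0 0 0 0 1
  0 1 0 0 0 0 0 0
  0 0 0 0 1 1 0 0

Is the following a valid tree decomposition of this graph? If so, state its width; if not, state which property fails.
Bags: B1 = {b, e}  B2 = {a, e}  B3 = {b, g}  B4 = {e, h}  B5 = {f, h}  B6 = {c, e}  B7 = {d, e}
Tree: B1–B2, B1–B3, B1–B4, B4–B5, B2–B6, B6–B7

Yes; width 1.

Vertex coverage: the bags together contain {a, b, c, d, e, f, g, h}, the full vertex set. Edge coverage: each edge of G has both endpoints in at least one bag. Running intersection: for every vertex, the bags containing it form a connected subtree. All three properties hold, so this is a valid tree decomposition of width max|bag| − 1 = 1, and hence tw(G) ≤ 1.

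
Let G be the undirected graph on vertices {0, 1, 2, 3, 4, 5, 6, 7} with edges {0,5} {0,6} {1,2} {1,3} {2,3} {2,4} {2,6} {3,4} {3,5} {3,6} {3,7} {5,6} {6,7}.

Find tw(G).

2

A width-2 tree decomposition is:
Bags: B1 = {3, 5, 6}  B2 = {2, 3, 6}  B3 = {2, 3, 4}  B4 = {3, 6, 7}  B5 = {0, 5, 6}  B6 = {1, 2, 3}
Tree: B1–B2, B2–B3, B2–B4, B1–B5, B3–B6
Each bag holds 3 vertices, so the decomposition has width 2, which upper-bounds the treewidth. On the other hand G contains the 3-clique {0, 5, 6}. A clique must lie in a single bag of any decomposition, so no decomposition can have width below 2. Therefore the treewidth is 2.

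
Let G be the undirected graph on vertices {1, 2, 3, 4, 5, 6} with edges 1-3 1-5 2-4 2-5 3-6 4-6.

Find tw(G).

A width-2 tree decomposition is:
Bags: B1 = {2, 4, 5}  B2 = {1, 4, 5}  B3 = {1, 3, 4}  B4 = {3, 4, 6}
Tree: B1–B2, B2–B3, B3–B4
Each bag holds 3 vertices, so the decomposition has width 2, which upper-bounds the treewidth. For the lower bound, G contains the cycle 4–2–5–1–3–6–4, so G is not a forest; only forests have treewidth ≤ 1, hence tw(G) ≥ 2. Therefore the treewidth is 2.

2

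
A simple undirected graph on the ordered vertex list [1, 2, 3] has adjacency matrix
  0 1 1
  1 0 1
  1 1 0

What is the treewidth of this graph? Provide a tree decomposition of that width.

A single bag containing all 3 vertices is trivially a valid decomposition of width 2. On the other hand G contains the 3-clique {1, 2, 3}. A clique must lie in a single bag of any decomposition, so no decomposition can have width below 2. Therefore the treewidth is 2.

Treewidth 2.
One such decomposition:
Bags: B1 = {1, 2, 3}
Tree: (single bag)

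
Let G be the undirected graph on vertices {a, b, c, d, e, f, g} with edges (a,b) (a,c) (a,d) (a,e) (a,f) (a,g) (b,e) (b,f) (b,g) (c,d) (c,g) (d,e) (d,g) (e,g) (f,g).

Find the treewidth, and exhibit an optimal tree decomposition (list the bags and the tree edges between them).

Each bag holds 4 vertices, so the decomposition has width 3, which upper-bounds the treewidth. Conversely, {a, d, e, g} is a clique of size 4, and the vertices of any clique must share a bag in every tree decomposition; so some bag has ≥ 4 vertices and tw(G) ≥ 3. The upper and lower bounds meet at 3, so that is the treewidth.

Treewidth 3.
One optimal decomposition is:
Bags: B1 = {a, d, e, g}  B2 = {a, b, e, g}  B3 = {a, b, f, g}  B4 = {a, c, d, g}
Tree: B1–B2, B2–B3, B1–B4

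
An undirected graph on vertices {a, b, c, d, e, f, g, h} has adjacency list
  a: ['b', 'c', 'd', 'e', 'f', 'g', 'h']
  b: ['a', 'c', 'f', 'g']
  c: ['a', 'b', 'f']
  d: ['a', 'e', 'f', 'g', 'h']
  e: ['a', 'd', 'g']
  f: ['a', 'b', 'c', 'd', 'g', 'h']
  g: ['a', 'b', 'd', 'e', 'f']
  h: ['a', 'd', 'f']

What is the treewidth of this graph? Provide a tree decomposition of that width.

Each bag holds 4 vertices, so the decomposition has width 3, which upper-bounds the treewidth. On the other hand G contains the 4-clique {a, d, e, g}. A clique must lie in a single bag of any decomposition, so no decomposition can have width below 3. The upper and lower bounds meet at 3, so that is the treewidth.

Treewidth 3.
Bags: B1 = {a, b, c, f}  B2 = {a, b, f, g}  B3 = {a, d, f, g}  B4 = {a, d, f, h}  B5 = {a, d, e, g}
Tree: B1–B2, B2–B3, B3–B4, B3–B5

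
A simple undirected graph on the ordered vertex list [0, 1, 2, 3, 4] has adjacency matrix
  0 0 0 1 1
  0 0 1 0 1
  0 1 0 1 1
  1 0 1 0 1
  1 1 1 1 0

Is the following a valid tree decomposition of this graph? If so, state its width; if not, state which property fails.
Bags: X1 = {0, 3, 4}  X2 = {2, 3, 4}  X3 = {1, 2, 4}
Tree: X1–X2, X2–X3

Yes; width 2.

Vertex coverage: the bags together contain {0, 1, 2, 3, 4}, the full vertex set. Edge coverage: each edge of G has both endpoints in at least one bag. Running intersection: for every vertex, the bags containing it form a connected subtree. All three properties hold, so this is a valid tree decomposition of width max|bag| − 1 = 2, and hence tw(G) ≤ 2.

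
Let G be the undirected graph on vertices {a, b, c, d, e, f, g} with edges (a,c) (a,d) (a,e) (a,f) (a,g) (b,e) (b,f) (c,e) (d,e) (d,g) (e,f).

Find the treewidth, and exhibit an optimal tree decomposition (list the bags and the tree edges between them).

The largest bag has 3 vertices, giving width 2; this decomposition certifies tw(G) ≤ 2. Conversely, {a, d, g} is a clique of size 3, and the vertices of any clique must share a bag in every tree decomposition; so some bag has ≥ 3 vertices and tw(G) ≥ 2. The upper and lower bounds meet at 2, so that is the treewidth.

Treewidth 2.
One such decomposition:
Bags: B1 = {b, e, f}  B2 = {a, e, f}  B3 = {a, d, e}  B4 = {a, d, g}  B5 = {a, c, e}
Tree: B1–B2, B2–B3, B3–B4, B3–B5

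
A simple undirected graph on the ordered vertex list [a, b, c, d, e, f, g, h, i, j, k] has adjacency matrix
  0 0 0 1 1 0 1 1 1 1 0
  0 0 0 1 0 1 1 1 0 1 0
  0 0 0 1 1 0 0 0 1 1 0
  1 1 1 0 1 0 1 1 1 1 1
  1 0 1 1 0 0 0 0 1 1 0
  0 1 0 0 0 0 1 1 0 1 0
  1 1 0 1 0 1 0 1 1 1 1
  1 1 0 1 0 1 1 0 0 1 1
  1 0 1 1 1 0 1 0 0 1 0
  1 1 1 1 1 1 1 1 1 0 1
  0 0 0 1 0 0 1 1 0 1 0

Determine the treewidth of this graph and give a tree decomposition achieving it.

Each bag holds 5 vertices, so the decomposition has width 4, which upper-bounds the treewidth. For the lower bound, the 5 vertices {a, d, g, h, j} are pairwise adjacent, and any tree decomposition puts a clique entirely inside one bag — forcing width ≥ 4. Hence tw(G) = 4 exactly.

Treewidth 4.
One such decomposition:
Bags: B1 = {b, d, g, h, j}  B2 = {d, g, h, j, k}  B3 = {a, d, g, h, j}  B4 = {b, f, g, h, j}  B5 = {a, d, g, i, j}  B6 = {a, d, e, i, j}  B7 = {c, d, e, i, j}
Tree: B1–B2, B1–B3, B1–B4, B3–B5, B5–B6, B6–B7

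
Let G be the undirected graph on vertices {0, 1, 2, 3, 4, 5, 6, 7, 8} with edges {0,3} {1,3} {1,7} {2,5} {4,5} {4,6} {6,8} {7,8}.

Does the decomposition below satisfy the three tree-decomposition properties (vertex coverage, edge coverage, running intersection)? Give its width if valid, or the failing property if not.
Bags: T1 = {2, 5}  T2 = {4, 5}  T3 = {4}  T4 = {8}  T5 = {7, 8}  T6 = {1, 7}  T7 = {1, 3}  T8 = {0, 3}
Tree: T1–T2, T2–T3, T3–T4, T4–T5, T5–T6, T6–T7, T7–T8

A tree decomposition must satisfy three properties: every vertex lies in some bag; for every edge, both endpoints lie together in some bag; and for every vertex, the bags containing it form a connected subtree. Here vertex 6 appears in no bag, so the decomposition is invalid.

No — vertex 6 appears in no bag.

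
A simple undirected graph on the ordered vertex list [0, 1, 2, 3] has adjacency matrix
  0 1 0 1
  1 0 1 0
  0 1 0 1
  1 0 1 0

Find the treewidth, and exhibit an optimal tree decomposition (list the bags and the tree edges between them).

Treewidth 2.
Bags: B1 = {0, 1, 3}  B2 = {1, 2, 3}
Tree: B1–B2

Every bag has size at most 3, so the width is 3 − 1 = 2 and tw(G) ≤ 2. The edges 3–0–1–2–3 form a cycle, so G is not a tree and its treewidth is at least 2. The upper and lower bounds meet at 2, so that is the treewidth.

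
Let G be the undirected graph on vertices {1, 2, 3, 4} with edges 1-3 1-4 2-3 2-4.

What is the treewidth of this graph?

2

A width-2 tree decomposition is:
Bags: B1 = {2, 3, 4}  B2 = {1, 3, 4}
Tree: B1–B2
Each bag holds 3 vertices, so the decomposition has width 2, which upper-bounds the treewidth. For the lower bound, G contains the cycle 3–2–4–1–3, so G is not a forest; only forests have treewidth ≤ 1, hence tw(G) ≥ 2. Therefore the treewidth is 2.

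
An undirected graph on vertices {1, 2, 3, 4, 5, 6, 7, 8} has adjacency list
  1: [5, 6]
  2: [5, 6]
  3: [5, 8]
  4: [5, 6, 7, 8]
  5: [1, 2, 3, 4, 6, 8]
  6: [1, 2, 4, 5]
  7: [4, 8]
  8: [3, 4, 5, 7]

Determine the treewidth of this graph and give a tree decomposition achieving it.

Each bag holds 3 vertices, so the decomposition has width 2, which upper-bounds the treewidth. Conversely, {3, 5, 8} is a clique of size 3, and the vertices of any clique must share a bag in every tree decomposition; so some bag has ≥ 3 vertices and tw(G) ≥ 2. Therefore the treewidth is 2.

Treewidth 2.
One optimal decomposition is:
Bags: B1 = {4, 5, 6}  B2 = {2, 5, 6}  B3 = {1, 5, 6}  B4 = {4, 5, 8}  B5 = {4, 7, 8}  B6 = {3, 5, 8}
Tree: B1–B2, B2–B3, B1–B4, B4–B5, B4–B6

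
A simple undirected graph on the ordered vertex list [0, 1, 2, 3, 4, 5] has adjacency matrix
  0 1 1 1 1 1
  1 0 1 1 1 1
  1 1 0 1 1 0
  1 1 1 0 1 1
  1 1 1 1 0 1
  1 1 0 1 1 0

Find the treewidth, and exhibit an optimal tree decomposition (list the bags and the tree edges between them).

Treewidth 4.
Bags: B1 = {0, 1, 2, 3, 4}  B2 = {0, 1, 3, 4, 5}
Tree: B1–B2

Every bag has size at most 5, so the width is 5 − 1 = 4 and tw(G) ≤ 4. Conversely, {0, 1, 2, 3, 4} is a clique of size 5, and the vertices of any clique must share a bag in every tree decomposition; so some bag has ≥ 5 vertices and tw(G) ≥ 4. Hence tw(G) = 4 exactly.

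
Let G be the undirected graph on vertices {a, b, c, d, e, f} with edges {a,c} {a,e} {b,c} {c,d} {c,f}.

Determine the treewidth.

A width-1 tree decomposition is:
Bags: B1 = {c, d}  B2 = {a, c}  B3 = {b, c}  B4 = {a, e}  B5 = {c, f}
Tree: B1–B2, B1–B3, B2–B4, B1–B5
Each bag holds 2 vertices, so the decomposition has width 1, which upper-bounds the treewidth. Any graph with an edge has treewidth ≥ 1, and G has the edge c–d. Therefore the treewidth is 1.

1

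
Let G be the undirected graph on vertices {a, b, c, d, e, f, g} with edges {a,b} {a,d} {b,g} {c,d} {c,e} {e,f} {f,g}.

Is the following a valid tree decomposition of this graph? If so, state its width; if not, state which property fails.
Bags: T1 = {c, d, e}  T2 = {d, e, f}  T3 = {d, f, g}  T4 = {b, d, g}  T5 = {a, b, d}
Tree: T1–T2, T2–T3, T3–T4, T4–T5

Yes; width 2.

Checking the three conditions: (i) the bags cover all of {a, b, c, d, e, f, g}; (ii) for each edge, some bag contains both endpoints; (iii) the bags containing any fixed vertex form a subtree. All hold, so the decomposition is valid with width 3 − 1 = 2.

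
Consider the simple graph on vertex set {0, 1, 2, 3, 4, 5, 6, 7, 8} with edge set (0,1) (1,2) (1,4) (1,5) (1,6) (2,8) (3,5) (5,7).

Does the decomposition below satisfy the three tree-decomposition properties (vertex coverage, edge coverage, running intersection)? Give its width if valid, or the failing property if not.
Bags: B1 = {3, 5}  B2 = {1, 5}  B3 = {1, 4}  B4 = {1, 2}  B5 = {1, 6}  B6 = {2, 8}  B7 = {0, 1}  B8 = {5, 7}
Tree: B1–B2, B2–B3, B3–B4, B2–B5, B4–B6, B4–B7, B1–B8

Every vertex of G appears in some bag (union = {0, 1, 2, 3, 4, 5, 6, 7, 8}); every edge is covered by a bag; and for each vertex v the set of bags containing v is connected in the bag tree. The decomposition is therefore valid. The largest bag has 2 vertices, so the width is 1.

Yes; width 1.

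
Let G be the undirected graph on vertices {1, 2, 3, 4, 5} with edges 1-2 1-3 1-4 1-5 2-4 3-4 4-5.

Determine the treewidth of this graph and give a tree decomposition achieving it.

Treewidth 2.
One optimal decomposition is:
Bags: B1 = {1, 3, 4}  B2 = {1, 2, 4}  B3 = {1, 4, 5}
Tree: B1–B2, B2–B3

Every bag has size at most 3, so the width is 3 − 1 = 2 and tw(G) ≤ 2. For the lower bound, the 3 vertices {1, 2, 4} are pairwise adjacent, and any tree decomposition puts a clique entirely inside one bag — forcing width ≥ 2. The upper and lower bounds meet at 2, so that is the treewidth.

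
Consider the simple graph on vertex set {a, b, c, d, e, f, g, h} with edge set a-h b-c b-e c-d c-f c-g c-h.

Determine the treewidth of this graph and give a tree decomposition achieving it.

The largest bag has 2 vertices, giving width 1; this decomposition certifies tw(G) ≤ 1. G has an edge, so its treewidth is at least 1. Combining the bounds, tw(G) = 1.

Treewidth 1.
Bags: B1 = {c, f}  B2 = {c, d}  B3 = {c, h}  B4 = {b, c}  B5 = {c, g}  B6 = {b, e}  B7 = {a, h}
Tree: B1–B2, B1–B3, B2–B4, B4–B5, B4–B6, B3–B7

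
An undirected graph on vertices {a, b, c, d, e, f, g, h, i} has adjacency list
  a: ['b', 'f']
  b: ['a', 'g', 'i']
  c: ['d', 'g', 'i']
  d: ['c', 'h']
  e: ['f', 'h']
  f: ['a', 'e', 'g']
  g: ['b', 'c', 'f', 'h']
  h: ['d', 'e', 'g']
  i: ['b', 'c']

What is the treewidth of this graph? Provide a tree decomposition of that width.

Every bag has size at most 4, so the width is 4 − 1 = 3 and tw(G) ≤ 3. For the lower bound: the 4 vertex sets {a,e,f}, {h}, {g}, {b,c,d,i} are disjoint, each induces a connected subgraph, and every pair is joined by at least one edge of G. Contracting each set to a single vertex therefore yields K_{4} as a minor, and since treewidth is minor-monotone, tw(G) ≥ tw(K_{4}) = 3. Hence tw(G) = 3 exactly.

Treewidth 3.
One optimal decomposition is:
Bags: B1 = {a, e, f, h}  B2 = {a, f, g, h}  B3 = {a, b, g, h}  B4 = {b, d, g, h}  B5 = {b, c, d, g}  B6 = {b, c, d, i}
Tree: B1–B2, B2–B3, B3–B4, B4–B5, B5–B6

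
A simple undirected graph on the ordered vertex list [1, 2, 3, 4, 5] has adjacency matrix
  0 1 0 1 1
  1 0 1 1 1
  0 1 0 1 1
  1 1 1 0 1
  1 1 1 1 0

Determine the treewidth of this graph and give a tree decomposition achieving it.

The largest bag has 4 vertices, giving width 3; this decomposition certifies tw(G) ≤ 3. Conversely, {1, 2, 4, 5} is a clique of size 4, and the vertices of any clique must share a bag in every tree decomposition; so some bag has ≥ 4 vertices and tw(G) ≥ 3. Combining the bounds, tw(G) = 3.

Treewidth 3.
Bags: B1 = {1, 2, 4, 5}  B2 = {2, 3, 4, 5}
Tree: B1–B2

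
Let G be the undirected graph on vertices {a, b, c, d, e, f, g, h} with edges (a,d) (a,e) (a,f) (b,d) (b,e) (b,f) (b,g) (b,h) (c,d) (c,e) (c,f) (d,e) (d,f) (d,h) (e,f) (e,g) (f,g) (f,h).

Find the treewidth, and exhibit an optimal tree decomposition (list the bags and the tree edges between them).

Treewidth 3.
One such decomposition:
Bags: B1 = {c, d, e, f}  B2 = {b, d, e, f}  B3 = {b, d, f, h}  B4 = {a, d, e, f}  B5 = {b, e, f, g}
Tree: B1–B2, B2–B3, B2–B4, B2–B5

Every bag has size at most 4, so the width is 4 − 1 = 3 and tw(G) ≤ 3. For the lower bound, the 4 vertices {c, d, e, f} are pairwise adjacent, and any tree decomposition puts a clique entirely inside one bag — forcing width ≥ 3. Combining the bounds, tw(G) = 3.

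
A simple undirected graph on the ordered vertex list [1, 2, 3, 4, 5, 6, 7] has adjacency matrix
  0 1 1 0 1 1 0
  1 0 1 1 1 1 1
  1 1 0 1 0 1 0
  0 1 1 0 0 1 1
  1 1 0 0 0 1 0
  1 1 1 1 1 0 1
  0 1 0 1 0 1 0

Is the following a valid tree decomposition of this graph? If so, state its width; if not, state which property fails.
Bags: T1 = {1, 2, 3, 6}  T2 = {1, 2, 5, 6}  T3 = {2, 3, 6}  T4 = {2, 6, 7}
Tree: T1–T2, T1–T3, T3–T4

No — vertex 4 appears in no bag.

A tree decomposition must satisfy three properties: every vertex lies in some bag; for every edge, both endpoints lie together in some bag; and for every vertex, the bags containing it form a connected subtree. Here vertex 4 appears in no bag, so the decomposition is invalid.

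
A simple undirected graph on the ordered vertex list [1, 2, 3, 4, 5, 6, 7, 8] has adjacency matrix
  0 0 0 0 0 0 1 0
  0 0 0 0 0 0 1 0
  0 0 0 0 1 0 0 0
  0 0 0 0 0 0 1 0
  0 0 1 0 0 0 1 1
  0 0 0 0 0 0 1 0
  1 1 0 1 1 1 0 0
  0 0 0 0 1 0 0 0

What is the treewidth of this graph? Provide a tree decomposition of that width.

Each bag holds 2 vertices, so the decomposition has width 1, which upper-bounds the treewidth. G has an edge, so its treewidth is at least 1. Therefore the treewidth is 1.

Treewidth 1.
Bags: B1 = {3, 5}  B2 = {5, 8}  B3 = {5, 7}  B4 = {2, 7}  B5 = {4, 7}  B6 = {6, 7}  B7 = {1, 7}
Tree: B1–B2, B2–B3, B3–B4, B3–B5, B4–B6, B4–B7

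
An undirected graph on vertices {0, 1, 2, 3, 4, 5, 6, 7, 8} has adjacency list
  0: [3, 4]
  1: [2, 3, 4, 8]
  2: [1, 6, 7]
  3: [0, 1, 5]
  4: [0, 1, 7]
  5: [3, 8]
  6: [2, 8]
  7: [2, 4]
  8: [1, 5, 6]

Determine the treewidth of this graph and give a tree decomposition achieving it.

Treewidth 3.
Bags: B1 = {0, 3, 4, 7}  B2 = {1, 3, 4, 7}  B3 = {1, 2, 3, 7}  B4 = {1, 2, 3, 5}  B5 = {1, 2, 5, 8}  B6 = {2, 5, 6, 8}
Tree: B1–B2, B2–B3, B3–B4, B4–B5, B5–B6

Every bag has size at most 4, so the width is 4 − 1 = 3 and tw(G) ≤ 3. For the lower bound: the 4 vertex sets {0,4,7}, {3}, {1}, {2,5,6,8} are disjoint, each induces a connected subgraph, and every pair is joined by at least one edge of G. Contracting each set to a single vertex therefore yields K_{4} as a minor, and since treewidth is minor-monotone, tw(G) ≥ tw(K_{4}) = 3. Therefore the treewidth is 3.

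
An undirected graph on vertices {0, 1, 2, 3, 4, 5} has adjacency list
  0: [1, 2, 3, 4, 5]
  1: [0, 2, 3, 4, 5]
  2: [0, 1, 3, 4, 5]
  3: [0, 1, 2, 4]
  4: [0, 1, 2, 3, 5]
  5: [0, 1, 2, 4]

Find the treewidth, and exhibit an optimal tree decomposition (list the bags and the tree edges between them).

The largest bag has 5 vertices, giving width 4; this decomposition certifies tw(G) ≤ 4. On the other hand G contains the 5-clique {0, 1, 2, 3, 4}. A clique must lie in a single bag of any decomposition, so no decomposition can have width below 4. Combining the bounds, tw(G) = 4.

Treewidth 4.
Bags: B1 = {0, 1, 2, 3, 4}  B2 = {0, 1, 2, 4, 5}
Tree: B1–B2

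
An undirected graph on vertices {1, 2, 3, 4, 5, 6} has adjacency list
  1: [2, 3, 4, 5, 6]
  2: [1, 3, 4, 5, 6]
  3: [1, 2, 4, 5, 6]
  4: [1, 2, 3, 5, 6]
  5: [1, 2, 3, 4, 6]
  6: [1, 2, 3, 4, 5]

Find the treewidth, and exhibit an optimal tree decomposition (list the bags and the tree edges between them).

With just one bag of size 6, the width is 6 − 1 = 5, so tw(G) ≤ 5. Conversely, {1, 2, 3, 4, 5, 6} is a clique of size 6, and the vertices of any clique must share a bag in every tree decomposition; so some bag has ≥ 6 vertices and tw(G) ≥ 5. Combining the bounds, tw(G) = 5.

Treewidth 5.
One such decomposition:
Bags: B1 = {1, 2, 3, 4, 5, 6}
Tree: (single bag)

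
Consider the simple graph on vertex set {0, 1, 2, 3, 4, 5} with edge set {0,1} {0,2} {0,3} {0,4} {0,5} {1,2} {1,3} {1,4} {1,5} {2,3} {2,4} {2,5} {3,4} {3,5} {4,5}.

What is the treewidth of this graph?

A width-5 tree decomposition is:
Bags: B1 = {0, 1, 2, 3, 4, 5}
Tree: (single bag)
A single bag containing all 6 vertices is trivially a valid decomposition of width 5. For the lower bound, the 6 vertices {0, 1, 2, 3, 4, 5} are pairwise adjacent, and any tree decomposition puts a clique entirely inside one bag — forcing width ≥ 5. Hence tw(G) = 5 exactly.

5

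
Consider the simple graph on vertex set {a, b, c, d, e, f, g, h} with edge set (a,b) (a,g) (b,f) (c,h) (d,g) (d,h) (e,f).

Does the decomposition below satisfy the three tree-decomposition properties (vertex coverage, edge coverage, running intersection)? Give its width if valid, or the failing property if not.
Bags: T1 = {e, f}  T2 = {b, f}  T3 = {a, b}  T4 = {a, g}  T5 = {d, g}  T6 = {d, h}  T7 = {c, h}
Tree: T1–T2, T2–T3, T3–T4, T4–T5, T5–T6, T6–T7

Vertex coverage: the bags together contain {a, b, c, d, e, f, g, h}, the full vertex set. Edge coverage: each edge of G has both endpoints in at least one bag. Running intersection: for every vertex, the bags containing it form a connected subtree. All three properties hold, so this is a valid tree decomposition of width max|bag| − 1 = 1, and hence tw(G) ≤ 1.

Yes; width 1.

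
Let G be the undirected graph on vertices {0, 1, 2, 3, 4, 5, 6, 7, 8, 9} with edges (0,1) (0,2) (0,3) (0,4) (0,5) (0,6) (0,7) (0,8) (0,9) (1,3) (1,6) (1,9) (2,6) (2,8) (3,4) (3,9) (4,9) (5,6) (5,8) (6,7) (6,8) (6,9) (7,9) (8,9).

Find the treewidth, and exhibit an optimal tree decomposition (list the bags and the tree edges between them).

The largest bag has 4 vertices, giving width 3; this decomposition certifies tw(G) ≤ 3. Conversely, {0, 1, 3, 9} is a clique of size 4, and the vertices of any clique must share a bag in every tree decomposition; so some bag has ≥ 4 vertices and tw(G) ≥ 3. Combining the bounds, tw(G) = 3.

Treewidth 3.
One optimal decomposition is:
Bags: B1 = {0, 1, 3, 9}  B2 = {0, 1, 6, 9}  B3 = {0, 6, 8, 9}  B4 = {0, 6, 7, 9}  B5 = {0, 5, 6, 8}  B6 = {0, 3, 4, 9}  B7 = {0, 2, 6, 8}
Tree: B1–B2, B2–B3, B2–B4, B3–B5, B1–B6, B3–B7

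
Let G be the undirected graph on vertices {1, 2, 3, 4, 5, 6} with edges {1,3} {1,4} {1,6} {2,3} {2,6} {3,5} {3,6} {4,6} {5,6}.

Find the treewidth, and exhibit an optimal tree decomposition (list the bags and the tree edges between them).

Every bag has size at most 3, so the width is 3 − 1 = 2 and tw(G) ≤ 2. For the lower bound, the 3 vertices {1, 3, 6} are pairwise adjacent, and any tree decomposition puts a clique entirely inside one bag — forcing width ≥ 2. The upper and lower bounds meet at 2, so that is the treewidth.

Treewidth 2.
One such decomposition:
Bags: B1 = {3, 5, 6}  B2 = {1, 3, 6}  B3 = {2, 3, 6}  B4 = {1, 4, 6}
Tree: B1–B2, B1–B3, B2–B4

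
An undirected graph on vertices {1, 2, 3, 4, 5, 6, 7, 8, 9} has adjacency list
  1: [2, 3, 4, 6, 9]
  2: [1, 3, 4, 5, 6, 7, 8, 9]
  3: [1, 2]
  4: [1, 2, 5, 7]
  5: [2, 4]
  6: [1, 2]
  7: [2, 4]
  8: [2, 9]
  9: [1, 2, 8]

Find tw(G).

A width-2 tree decomposition is:
Bags: B1 = {1, 2, 4}  B2 = {1, 2, 9}  B3 = {2, 8, 9}  B4 = {1, 2, 6}  B5 = {1, 2, 3}  B6 = {2, 4, 7}  B7 = {2, 4, 5}
Tree: B1–B2, B2–B3, B2–B4, B1–B5, B1–B6, B6–B7
Each bag holds 3 vertices, so the decomposition has width 2, which upper-bounds the treewidth. On the other hand G contains the 3-clique {2, 8, 9}. A clique must lie in a single bag of any decomposition, so no decomposition can have width below 2. Combining the bounds, tw(G) = 2.

2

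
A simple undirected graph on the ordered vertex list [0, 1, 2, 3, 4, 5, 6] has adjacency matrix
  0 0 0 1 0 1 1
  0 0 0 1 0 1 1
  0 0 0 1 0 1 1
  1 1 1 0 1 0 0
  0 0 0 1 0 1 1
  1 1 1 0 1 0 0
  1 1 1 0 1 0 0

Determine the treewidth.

3

A width-3 tree decomposition is:
Bags: B1 = {1, 3, 5, 6}  B2 = {2, 3, 5, 6}  B3 = {3, 4, 5, 6}  B4 = {0, 3, 5, 6}
Tree: B1–B2, B2–B3, B3–B4
Every bag has size at most 4, so the width is 4 − 1 = 3 and tw(G) ≤ 3. For the lower bound: the 4 vertex sets {1,6}, {2,5}, {3}, {4} are disjoint, each induces a connected subgraph, and every pair is joined by at least one edge of G. Contracting each set to a single vertex therefore yields K_{4} as a minor, and since treewidth is minor-monotone, tw(G) ≥ tw(K_{4}) = 3. Therefore the treewidth is 3.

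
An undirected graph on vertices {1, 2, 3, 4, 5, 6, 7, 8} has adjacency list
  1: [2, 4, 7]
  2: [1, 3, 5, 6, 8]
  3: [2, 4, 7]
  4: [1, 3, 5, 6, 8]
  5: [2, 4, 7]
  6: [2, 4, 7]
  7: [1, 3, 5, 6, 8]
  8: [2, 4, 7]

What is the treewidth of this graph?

A width-3 tree decomposition is:
Bags: B1 = {2, 4, 5, 7}  B2 = {2, 4, 7, 8}  B3 = {2, 3, 4, 7}  B4 = {2, 4, 6, 7}  B5 = {1, 2, 4, 7}
Tree: B1–B2, B2–B3, B3–B4, B4–B5
Each bag holds 4 vertices, so the decomposition has width 3, which upper-bounds the treewidth. For the lower bound: the 4 vertex sets {5,7}, {2,8}, {4}, {3} are disjoint, each induces a connected subgraph, and every pair is joined by at least one edge of G. Contracting each set to a single vertex therefore yields K_{4} as a minor, and since treewidth is minor-monotone, tw(G) ≥ tw(K_{4}) = 3. Therefore the treewidth is 3.

3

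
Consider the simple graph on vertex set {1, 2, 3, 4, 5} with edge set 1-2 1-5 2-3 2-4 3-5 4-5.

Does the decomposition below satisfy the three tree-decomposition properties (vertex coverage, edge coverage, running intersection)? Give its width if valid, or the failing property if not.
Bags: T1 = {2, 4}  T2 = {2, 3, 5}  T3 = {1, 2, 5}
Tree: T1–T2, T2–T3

No — edge (5,4) lies in no bag.

A tree decomposition must satisfy three properties: every vertex lies in some bag; for every edge, both endpoints lie together in some bag; and for every vertex, the bags containing it form a connected subtree. Here edge (5,4) lies in no bag, so the decomposition is invalid.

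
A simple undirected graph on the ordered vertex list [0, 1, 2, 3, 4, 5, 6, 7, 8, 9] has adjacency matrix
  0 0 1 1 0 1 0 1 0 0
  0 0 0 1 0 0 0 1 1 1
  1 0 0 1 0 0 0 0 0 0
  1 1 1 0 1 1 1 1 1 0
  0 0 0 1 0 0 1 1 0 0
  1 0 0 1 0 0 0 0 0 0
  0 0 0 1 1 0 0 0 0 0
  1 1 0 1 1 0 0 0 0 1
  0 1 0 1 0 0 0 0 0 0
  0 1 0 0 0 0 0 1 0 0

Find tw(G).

2

A width-2 tree decomposition is:
Bags: B1 = {1, 3, 7}  B2 = {1, 7, 9}  B3 = {0, 3, 7}  B4 = {0, 2, 3}  B5 = {3, 4, 7}  B6 = {0, 3, 5}  B7 = {3, 4, 6}  B8 = {1, 3, 8}
Tree: B1–B2, B1–B3, B3–B4, B1–B5, B3–B6, B5–B7, B1–B8
The largest bag has 3 vertices, giving width 2; this decomposition certifies tw(G) ≤ 2. On the other hand G contains the 3-clique {1, 7, 9}. A clique must lie in a single bag of any decomposition, so no decomposition can have width below 2. Therefore the treewidth is 2.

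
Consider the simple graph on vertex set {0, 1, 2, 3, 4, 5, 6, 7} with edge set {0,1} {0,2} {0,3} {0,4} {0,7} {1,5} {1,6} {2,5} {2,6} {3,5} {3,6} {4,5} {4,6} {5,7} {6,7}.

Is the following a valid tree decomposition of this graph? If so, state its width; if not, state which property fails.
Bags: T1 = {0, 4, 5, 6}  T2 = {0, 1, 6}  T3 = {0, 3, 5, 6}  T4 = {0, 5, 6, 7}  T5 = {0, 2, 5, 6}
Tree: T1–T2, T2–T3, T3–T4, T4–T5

A tree decomposition must satisfy three properties: every vertex lies in some bag; for every edge, both endpoints lie together in some bag; and for every vertex, the bags containing it form a connected subtree. Here edge (5,1) lies in no bag, so the decomposition is invalid.

No — edge (5,1) lies in no bag.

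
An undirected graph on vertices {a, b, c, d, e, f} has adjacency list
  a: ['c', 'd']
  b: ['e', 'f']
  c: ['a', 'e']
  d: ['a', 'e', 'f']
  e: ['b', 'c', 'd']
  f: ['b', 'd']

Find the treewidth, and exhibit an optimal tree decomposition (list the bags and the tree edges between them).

The largest bag has 3 vertices, giving width 2; this decomposition certifies tw(G) ≤ 2. For the lower bound, G contains the cycle c–a–d–e–c, so G is not a forest; only forests have treewidth ≤ 1, hence tw(G) ≥ 2. Therefore the treewidth is 2.

Treewidth 2.
One optimal decomposition is:
Bags: B1 = {a, c, e}  B2 = {a, d, e}  B3 = {b, d, e}  B4 = {b, d, f}
Tree: B1–B2, B2–B3, B3–B4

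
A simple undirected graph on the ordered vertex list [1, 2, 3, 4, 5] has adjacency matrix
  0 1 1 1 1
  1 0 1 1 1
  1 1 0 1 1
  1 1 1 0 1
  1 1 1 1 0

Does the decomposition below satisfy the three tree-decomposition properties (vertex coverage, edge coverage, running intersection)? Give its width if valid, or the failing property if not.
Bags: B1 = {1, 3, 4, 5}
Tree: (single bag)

No — vertex 2 appears in no bag.

A tree decomposition must satisfy three properties: every vertex lies in some bag; for every edge, both endpoints lie together in some bag; and for every vertex, the bags containing it form a connected subtree. Here vertex 2 appears in no bag, so the decomposition is invalid.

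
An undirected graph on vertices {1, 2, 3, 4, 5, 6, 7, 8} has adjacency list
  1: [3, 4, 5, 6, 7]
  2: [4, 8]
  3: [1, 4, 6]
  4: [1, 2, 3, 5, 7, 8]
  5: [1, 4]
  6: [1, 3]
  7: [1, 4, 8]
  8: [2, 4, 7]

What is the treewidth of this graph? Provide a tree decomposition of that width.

Every bag has size at most 3, so the width is 3 − 1 = 2 and tw(G) ≤ 2. On the other hand G contains the 3-clique {2, 4, 8}. A clique must lie in a single bag of any decomposition, so no decomposition can have width below 2. Combining the bounds, tw(G) = 2.

Treewidth 2.
One such decomposition:
Bags: B1 = {1, 4, 7}  B2 = {4, 7, 8}  B3 = {2, 4, 8}  B4 = {1, 3, 4}  B5 = {1, 3, 6}  B6 = {1, 4, 5}
Tree: B1–B2, B2–B3, B1–B4, B4–B5, B4–B6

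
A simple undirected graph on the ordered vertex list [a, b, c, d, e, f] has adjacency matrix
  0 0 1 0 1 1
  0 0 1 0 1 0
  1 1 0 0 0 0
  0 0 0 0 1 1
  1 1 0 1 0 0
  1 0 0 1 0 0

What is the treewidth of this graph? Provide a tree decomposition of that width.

Treewidth 2.
One such decomposition:
Bags: B1 = {b, c, e}  B2 = {a, c, e}  B3 = {a, d, e}  B4 = {a, d, f}
Tree: B1–B2, B2–B3, B3–B4

Each bag holds 3 vertices, so the decomposition has width 2, which upper-bounds the treewidth. For the lower bound, G contains the cycle b–c–a–e–b, so G is not a forest; only forests have treewidth ≤ 1, hence tw(G) ≥ 2. Combining the bounds, tw(G) = 2.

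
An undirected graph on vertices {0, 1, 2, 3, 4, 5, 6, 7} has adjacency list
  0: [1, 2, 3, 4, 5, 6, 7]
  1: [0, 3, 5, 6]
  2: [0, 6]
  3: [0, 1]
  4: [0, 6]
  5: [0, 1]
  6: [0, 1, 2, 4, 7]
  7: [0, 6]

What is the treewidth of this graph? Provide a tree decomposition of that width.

Every bag has size at most 3, so the width is 3 − 1 = 2 and tw(G) ≤ 2. Conversely, {0, 1, 3} is a clique of size 3, and the vertices of any clique must share a bag in every tree decomposition; so some bag has ≥ 3 vertices and tw(G) ≥ 2. Therefore the treewidth is 2.

Treewidth 2.
Bags: B1 = {0, 4, 6}  B2 = {0, 1, 6}  B3 = {0, 1, 3}  B4 = {0, 1, 5}  B5 = {0, 2, 6}  B6 = {0, 6, 7}
Tree: B1–B2, B2–B3, B2–B4, B1–B5, B1–B6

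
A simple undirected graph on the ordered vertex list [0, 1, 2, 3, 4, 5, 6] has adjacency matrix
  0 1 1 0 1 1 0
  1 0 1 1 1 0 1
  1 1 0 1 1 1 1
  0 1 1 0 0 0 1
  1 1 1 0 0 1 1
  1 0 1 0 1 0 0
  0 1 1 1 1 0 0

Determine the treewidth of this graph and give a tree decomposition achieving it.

The largest bag has 4 vertices, giving width 3; this decomposition certifies tw(G) ≤ 3. On the other hand G contains the 4-clique {1, 2, 3, 6}. A clique must lie in a single bag of any decomposition, so no decomposition can have width below 3. Hence tw(G) = 3 exactly.

Treewidth 3.
One optimal decomposition is:
Bags: B1 = {1, 2, 3, 6}  B2 = {1, 2, 4, 6}  B3 = {0, 1, 2, 4}  B4 = {0, 2, 4, 5}
Tree: B1–B2, B2–B3, B3–B4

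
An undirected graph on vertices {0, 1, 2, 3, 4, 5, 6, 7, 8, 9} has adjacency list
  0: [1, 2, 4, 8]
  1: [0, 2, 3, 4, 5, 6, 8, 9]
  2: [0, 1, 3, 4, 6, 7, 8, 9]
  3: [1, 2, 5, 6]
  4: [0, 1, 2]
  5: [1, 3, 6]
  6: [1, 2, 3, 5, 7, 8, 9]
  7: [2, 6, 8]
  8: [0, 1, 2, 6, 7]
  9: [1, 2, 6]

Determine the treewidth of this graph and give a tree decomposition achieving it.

Every bag has size at most 4, so the width is 4 − 1 = 3 and tw(G) ≤ 3. For the lower bound, the 4 vertices {0, 1, 2, 8} are pairwise adjacent, and any tree decomposition puts a clique entirely inside one bag — forcing width ≥ 3. The upper and lower bounds meet at 3, so that is the treewidth.

Treewidth 3.
One such decomposition:
Bags: B1 = {0, 1, 2, 8}  B2 = {1, 2, 6, 8}  B3 = {0, 1, 2, 4}  B4 = {1, 2, 3, 6}  B5 = {2, 6, 7, 8}  B6 = {1, 3, 5, 6}  B7 = {1, 2, 6, 9}
Tree: B1–B2, B1–B3, B2–B4, B2–B5, B4–B6, B4–B7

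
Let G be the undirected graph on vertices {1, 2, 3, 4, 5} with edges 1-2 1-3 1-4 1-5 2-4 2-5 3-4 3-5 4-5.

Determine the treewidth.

3

A width-3 tree decomposition is:
Bags: B1 = {1, 2, 4, 5}  B2 = {1, 3, 4, 5}
Tree: B1–B2
Every bag has size at most 4, so the width is 4 − 1 = 3 and tw(G) ≤ 3. Conversely, {1, 2, 4, 5} is a clique of size 4, and the vertices of any clique must share a bag in every tree decomposition; so some bag has ≥ 4 vertices and tw(G) ≥ 3. Therefore the treewidth is 3.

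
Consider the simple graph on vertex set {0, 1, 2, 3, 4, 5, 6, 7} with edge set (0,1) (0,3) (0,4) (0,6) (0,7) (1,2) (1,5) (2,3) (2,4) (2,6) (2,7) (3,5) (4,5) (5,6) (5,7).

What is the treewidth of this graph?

3

A width-3 tree decomposition is:
Bags: B1 = {0, 1, 2, 5}  B2 = {0, 2, 5, 7}  B3 = {0, 2, 4, 5}  B4 = {0, 2, 5, 6}  B5 = {0, 2, 3, 5}
Tree: B1–B2, B2–B3, B3–B4, B4–B5
Every bag has size at most 4, so the width is 4 − 1 = 3 and tw(G) ≤ 3. For the lower bound: the 4 vertex sets {1,2}, {0,7}, {5}, {4} are disjoint, each induces a connected subgraph, and every pair is joined by at least one edge of G. Contracting each set to a single vertex therefore yields K_{4} as a minor, and since treewidth is minor-monotone, tw(G) ≥ tw(K_{4}) = 3. Combining the bounds, tw(G) = 3.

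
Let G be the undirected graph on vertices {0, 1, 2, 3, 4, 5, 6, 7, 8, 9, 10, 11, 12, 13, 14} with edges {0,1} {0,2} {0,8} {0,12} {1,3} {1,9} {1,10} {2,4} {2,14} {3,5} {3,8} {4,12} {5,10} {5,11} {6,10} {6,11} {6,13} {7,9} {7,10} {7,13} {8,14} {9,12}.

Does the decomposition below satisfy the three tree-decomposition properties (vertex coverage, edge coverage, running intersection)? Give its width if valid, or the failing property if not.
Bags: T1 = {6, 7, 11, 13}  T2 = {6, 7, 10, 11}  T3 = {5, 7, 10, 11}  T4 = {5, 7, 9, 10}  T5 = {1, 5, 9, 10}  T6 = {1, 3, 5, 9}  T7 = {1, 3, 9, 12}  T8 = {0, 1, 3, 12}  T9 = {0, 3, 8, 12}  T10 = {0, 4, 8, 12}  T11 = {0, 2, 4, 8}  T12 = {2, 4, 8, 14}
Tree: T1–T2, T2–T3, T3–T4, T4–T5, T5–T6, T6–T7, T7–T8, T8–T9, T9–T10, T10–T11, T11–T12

Every vertex of G appears in some bag (union = {0, 1, 2, 3, 4, 5, 6, 7, 8, 9, 10, 11, 12, 13, 14}); every edge is covered by a bag; and for each vertex v the set of bags containing v is connected in the bag tree. The decomposition is therefore valid. The largest bag has 4 vertices, so the width is 3.

Yes; width 3.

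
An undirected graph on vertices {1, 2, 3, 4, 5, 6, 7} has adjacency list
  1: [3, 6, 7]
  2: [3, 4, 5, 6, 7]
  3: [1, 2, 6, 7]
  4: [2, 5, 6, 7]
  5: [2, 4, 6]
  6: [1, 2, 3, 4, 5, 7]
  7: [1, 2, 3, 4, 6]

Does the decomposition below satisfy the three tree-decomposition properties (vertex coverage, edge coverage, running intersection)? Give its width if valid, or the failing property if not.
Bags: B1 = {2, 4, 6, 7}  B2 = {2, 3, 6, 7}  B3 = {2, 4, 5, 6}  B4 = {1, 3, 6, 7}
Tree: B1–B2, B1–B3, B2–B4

Yes; width 3.

Vertex coverage: the bags together contain {1, 2, 3, 4, 5, 6, 7}, the full vertex set. Edge coverage: each edge of G has both endpoints in at least one bag. Running intersection: for every vertex, the bags containing it form a connected subtree. All three properties hold, so this is a valid tree decomposition of width max|bag| − 1 = 3, and hence tw(G) ≤ 3.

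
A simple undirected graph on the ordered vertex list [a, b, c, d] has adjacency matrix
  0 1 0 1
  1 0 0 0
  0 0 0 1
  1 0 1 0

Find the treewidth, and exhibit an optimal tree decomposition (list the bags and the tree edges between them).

The largest bag has 2 vertices, giving width 1; this decomposition certifies tw(G) ≤ 1. G has an edge, so its treewidth is at least 1. Therefore the treewidth is 1.

Treewidth 1.
One optimal decomposition is:
Bags: B1 = {a, b}  B2 = {a, d}  B3 = {c, d}
Tree: B1–B2, B2–B3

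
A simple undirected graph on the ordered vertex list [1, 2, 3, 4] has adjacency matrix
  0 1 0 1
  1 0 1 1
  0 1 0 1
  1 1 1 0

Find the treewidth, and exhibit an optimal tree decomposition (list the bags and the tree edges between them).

Treewidth 2.
One optimal decomposition is:
Bags: B1 = {1, 2, 4}  B2 = {2, 3, 4}
Tree: B1–B2

Each bag holds 3 vertices, so the decomposition has width 2, which upper-bounds the treewidth. Conversely, {1, 2, 4} is a clique of size 3, and the vertices of any clique must share a bag in every tree decomposition; so some bag has ≥ 3 vertices and tw(G) ≥ 2. Combining the bounds, tw(G) = 2.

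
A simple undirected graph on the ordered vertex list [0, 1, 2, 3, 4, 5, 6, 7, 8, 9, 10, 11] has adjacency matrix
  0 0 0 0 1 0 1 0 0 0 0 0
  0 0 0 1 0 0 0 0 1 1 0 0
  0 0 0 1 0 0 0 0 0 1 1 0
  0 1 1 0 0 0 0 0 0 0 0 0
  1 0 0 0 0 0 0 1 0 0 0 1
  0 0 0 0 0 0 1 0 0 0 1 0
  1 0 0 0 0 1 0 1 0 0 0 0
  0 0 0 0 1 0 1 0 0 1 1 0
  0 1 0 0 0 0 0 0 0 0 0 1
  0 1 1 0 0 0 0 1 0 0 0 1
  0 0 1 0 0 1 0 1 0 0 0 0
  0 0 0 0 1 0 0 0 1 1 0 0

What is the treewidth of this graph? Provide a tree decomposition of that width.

The largest bag has 4 vertices, giving width 3; this decomposition certifies tw(G) ≤ 3. For the lower bound: the 4 vertex sets {0,5,6}, {10}, {7}, {2,4,9,11} are disjoint, each induces a connected subgraph, and every pair is joined by at least one edge of G. Contracting each set to a single vertex therefore yields K_{4} as a minor, and since treewidth is minor-monotone, tw(G) ≥ tw(K_{4}) = 3. Hence tw(G) = 3 exactly.

Treewidth 3.
Bags: B1 = {0, 5, 6, 10}  B2 = {0, 6, 7, 10}  B3 = {0, 4, 7, 10}  B4 = {2, 4, 7, 10}  B5 = {2, 4, 7, 9}  B6 = {2, 4, 9, 11}  B7 = {2, 3, 9, 11}  B8 = {1, 3, 9, 11}  B9 = {1, 3, 8, 11}
Tree: B1–B2, B2–B3, B3–B4, B4–B5, B5–B6, B6–B7, B7–B8, B8–B9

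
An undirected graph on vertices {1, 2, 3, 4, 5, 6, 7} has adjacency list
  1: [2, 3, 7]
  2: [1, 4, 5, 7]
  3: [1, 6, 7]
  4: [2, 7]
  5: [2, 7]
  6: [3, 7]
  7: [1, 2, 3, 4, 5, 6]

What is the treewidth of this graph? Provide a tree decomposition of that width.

Treewidth 2.
One such decomposition:
Bags: B1 = {1, 2, 7}  B2 = {1, 3, 7}  B3 = {3, 6, 7}  B4 = {2, 4, 7}  B5 = {2, 5, 7}
Tree: B1–B2, B2–B3, B1–B4, B4–B5

Each bag holds 3 vertices, so the decomposition has width 2, which upper-bounds the treewidth. Conversely, {1, 2, 7} is a clique of size 3, and the vertices of any clique must share a bag in every tree decomposition; so some bag has ≥ 3 vertices and tw(G) ≥ 2. Hence tw(G) = 2 exactly.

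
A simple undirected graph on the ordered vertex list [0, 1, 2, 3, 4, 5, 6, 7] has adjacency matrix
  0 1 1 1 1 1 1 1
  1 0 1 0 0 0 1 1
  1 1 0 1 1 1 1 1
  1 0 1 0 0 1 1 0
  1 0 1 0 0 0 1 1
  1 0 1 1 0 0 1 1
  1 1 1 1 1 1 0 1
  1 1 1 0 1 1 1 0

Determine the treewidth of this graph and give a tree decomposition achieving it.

Treewidth 4.
One optimal decomposition is:
Bags: B1 = {0, 1, 2, 6, 7}  B2 = {0, 2, 4, 6, 7}  B3 = {0, 2, 5, 6, 7}  B4 = {0, 2, 3, 5, 6}
Tree: B1–B2, B2–B3, B3–B4

The largest bag has 5 vertices, giving width 4; this decomposition certifies tw(G) ≤ 4. Conversely, {0, 2, 3, 5, 6} is a clique of size 5, and the vertices of any clique must share a bag in every tree decomposition; so some bag has ≥ 5 vertices and tw(G) ≥ 4. Hence tw(G) = 4 exactly.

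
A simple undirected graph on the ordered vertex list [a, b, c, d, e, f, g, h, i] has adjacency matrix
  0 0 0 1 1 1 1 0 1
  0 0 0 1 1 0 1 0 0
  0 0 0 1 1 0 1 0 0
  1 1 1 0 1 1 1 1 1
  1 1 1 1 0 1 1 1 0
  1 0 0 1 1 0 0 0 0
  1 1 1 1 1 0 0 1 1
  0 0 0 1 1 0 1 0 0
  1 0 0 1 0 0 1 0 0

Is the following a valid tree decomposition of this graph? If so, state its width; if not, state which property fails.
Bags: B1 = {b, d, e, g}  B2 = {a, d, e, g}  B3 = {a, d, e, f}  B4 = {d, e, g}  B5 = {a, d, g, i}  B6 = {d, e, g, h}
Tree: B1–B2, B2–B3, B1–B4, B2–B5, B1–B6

A tree decomposition must satisfy three properties: every vertex lies in some bag; for every edge, both endpoints lie together in some bag; and for every vertex, the bags containing it form a connected subtree. Here vertex c appears in no bag, so the decomposition is invalid.

No — vertex c appears in no bag.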